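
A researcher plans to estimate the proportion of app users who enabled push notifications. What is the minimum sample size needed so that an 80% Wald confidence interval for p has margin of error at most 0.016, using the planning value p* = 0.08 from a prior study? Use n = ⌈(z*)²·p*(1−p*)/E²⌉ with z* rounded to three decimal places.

For 80% confidence, z* = 1.282.
p*(1−p*) = 0.08·0.92 = 0.0736.
(z*)²·p*(1−p*)/E² = 1.643524·0.0736/0.000256 = 472.513.
⌈472.513⌉ = 473.

n = 473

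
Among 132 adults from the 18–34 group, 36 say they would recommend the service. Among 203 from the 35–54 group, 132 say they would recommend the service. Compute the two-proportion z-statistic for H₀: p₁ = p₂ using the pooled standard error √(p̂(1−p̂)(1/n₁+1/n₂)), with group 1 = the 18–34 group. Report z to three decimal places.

p̂₁ = 36/132 = 0.27273, p̂₂ = 132/203 = 0.65025.
Pooling: p̂ = 168/335 = 0.50149.
Pooled SE = √[0.2499978·0.01250187] ≈ 0.055906.
z = (p̂₁ − p̂₂)/SE = (0.27273 − 0.65025)/0.055906 = -0.37752/0.055906 = -6.753.

z = -6.753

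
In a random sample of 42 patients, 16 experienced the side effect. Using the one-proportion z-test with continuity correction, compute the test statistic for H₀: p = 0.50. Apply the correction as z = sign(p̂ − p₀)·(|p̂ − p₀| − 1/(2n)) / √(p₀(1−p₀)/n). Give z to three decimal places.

Sample proportion p̂ = 16/42 = 0.38095. p̂ − p₀ = -0.119048.
Continuity correction 1/(2n) = 1/84 = 0.011905.
Corrected numerator: |-0.119048| − 0.011905 = 0.107143.
Null standard error: √(0.50·0.50/42) = √0.005952381 = 0.077152.
z = −0.107143/0.077152 = -1.389.

z = -1.389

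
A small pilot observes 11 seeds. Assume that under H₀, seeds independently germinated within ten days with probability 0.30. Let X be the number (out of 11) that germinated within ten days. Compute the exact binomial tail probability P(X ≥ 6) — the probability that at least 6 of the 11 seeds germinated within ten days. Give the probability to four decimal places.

X ~ Binomial(n=11, p=0.30).
P(X ≥ 6) = Σ_{j=6}^{11} C(11,j)·0.30^j·0.70^{11−j}.
= 0.056606 + 0.017328 + 0.003713 + 0.000530 + 0.000045 + 0.000002 = 0.0782.

P = 0.0782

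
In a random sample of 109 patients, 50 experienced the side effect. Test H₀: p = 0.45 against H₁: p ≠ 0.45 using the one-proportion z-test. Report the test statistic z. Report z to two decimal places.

z = 0.18

With x = 50 successes in n = 109, p̂ = 0.45872.
SE₀ = √(0.45·0.55/109) = 0.047651.
z = (p̂ − p₀)/SE = (0.45872 − 0.45)/0.047651 = 0.18.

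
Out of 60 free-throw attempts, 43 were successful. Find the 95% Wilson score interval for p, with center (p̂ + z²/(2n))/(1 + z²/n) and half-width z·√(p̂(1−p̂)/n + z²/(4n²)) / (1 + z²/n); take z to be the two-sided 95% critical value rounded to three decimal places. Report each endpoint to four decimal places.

p̂ = 43/60 = 0.71667; z = 1.960, so z² = 3.841600.
1 + z²/n = 1.064027.
Adjusted center: (0.71667 + z²/(2n))/1.064027 = 0.70363.
Radicand: p̂(1−p̂)/n + z²/(4n²) = 0.003384259 + 0.000266778 = 0.003651037.
Half-width = z·√(radicand)/denom = 1.960·0.060424/1.064027 = 0.11130.
So the interval runs from 0.5923 to 0.8149.

(0.5923, 0.8149)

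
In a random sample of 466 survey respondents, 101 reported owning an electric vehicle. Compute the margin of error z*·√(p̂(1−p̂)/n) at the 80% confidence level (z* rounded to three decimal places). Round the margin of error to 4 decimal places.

The sample proportion is 101/466 = 0.21674.
Standard error of p̂: √(0.169763/466) = √0.000364298 = 0.019087.
For 80% confidence, z* = 1.282.
So ME = 0.0245.

ME = 0.0245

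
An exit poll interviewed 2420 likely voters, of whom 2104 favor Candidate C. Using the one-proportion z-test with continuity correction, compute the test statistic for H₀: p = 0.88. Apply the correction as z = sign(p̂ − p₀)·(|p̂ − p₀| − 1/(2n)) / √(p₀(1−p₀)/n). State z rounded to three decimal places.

Sample proportion p̂ = 2104/2420 = 0.86942. p̂ − p₀ = -0.010579.
Continuity correction 1/(2n) = 1/4840 = 0.000207.
Corrected numerator: |-0.010579| − 0.000207 = 0.010372.
Null standard error: √(0.88·0.12/2420) = √0.000043636 = 0.006606.
z = −0.010372/0.006606 = -1.570.

z = -1.570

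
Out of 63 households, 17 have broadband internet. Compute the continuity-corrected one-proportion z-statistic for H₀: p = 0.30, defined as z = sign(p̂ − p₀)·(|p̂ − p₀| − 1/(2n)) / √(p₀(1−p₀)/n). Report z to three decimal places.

z = -0.385

Sample proportion p̂ = 17/63 = 0.26984. p̂ − p₀ = -0.030159.
1/(2n) = 0.007937.
Corrected numerator: |-0.030159| − 0.007937 = 0.022222.
Null standard error: √(0.30·0.70/63) = √0.003333333 = 0.057735.
z = −0.022222/0.057735 = -0.385.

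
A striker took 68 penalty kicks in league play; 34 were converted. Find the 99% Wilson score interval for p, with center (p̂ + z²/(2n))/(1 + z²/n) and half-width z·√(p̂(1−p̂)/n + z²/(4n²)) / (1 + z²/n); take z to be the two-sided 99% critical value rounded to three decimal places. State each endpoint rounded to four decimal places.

p̂ = 34/68 = 0.50000; z = 2.576, so z² = 6.635776.
Denominator 1 + z²/n = 1 + 6.635776/68 = 1.097585.
Center = (0.50000 + 0.048792)/1.097585 = 0.50000.
Radicand: p̂(1−p̂)/n + z²/(4n²) = 0.003676471 + 0.000358768 = 0.004035239.
Half-width = 2.576·√0.004035239/1.097585 = 0.14909.
CI: 0.50000 ± 0.14909 = (0.3509, 0.6491).

(0.3509, 0.6491)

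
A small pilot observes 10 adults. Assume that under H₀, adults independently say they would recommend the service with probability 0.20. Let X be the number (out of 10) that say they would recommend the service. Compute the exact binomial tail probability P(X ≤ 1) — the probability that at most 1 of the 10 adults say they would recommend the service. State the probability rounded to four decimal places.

P = 0.3758

X ~ Binomial(n=10, p=0.20).
P(X ≤ 1) = C(10,0)·0.20^0·0.80^10 + C(10,1)·0.20^1·0.80^9.
= 0.107374 + 0.268435 = 0.3758.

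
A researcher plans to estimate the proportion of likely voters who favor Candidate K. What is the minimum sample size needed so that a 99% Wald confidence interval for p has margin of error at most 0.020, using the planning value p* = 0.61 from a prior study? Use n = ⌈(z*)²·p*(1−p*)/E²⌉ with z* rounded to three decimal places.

For 99% confidence, z* = 2.576.
p*(1−p*) = 0.61·0.39 = 0.2379.
Required n before rounding: 6.635776 × 0.2379 / 0.020² = 3946.628.
Rounding up, n = 3947.

n = 3947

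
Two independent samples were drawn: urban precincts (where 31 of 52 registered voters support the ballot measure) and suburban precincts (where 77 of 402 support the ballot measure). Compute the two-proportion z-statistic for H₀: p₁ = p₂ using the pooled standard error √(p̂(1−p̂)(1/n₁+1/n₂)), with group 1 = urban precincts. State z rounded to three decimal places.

z = 6.448

p̂₁ = 31/52 = 0.59615, p̂₂ = 77/402 = 0.19154.
Pooling: p̂ = 108/454 = 0.23789.
Pooled SE = √[0.1812960·0.02171833] ≈ 0.062749.
z = 0.40461/0.062749 = 6.448.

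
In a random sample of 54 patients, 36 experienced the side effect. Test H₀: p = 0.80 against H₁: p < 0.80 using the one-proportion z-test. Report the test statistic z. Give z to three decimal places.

z = -2.449

p̂ = 36/54 = 0.66667.
Null standard error: √(0.80·0.20/54) = √0.002962963 = 0.054433.
Test statistic: z = -0.13333/0.054433 = -2.449.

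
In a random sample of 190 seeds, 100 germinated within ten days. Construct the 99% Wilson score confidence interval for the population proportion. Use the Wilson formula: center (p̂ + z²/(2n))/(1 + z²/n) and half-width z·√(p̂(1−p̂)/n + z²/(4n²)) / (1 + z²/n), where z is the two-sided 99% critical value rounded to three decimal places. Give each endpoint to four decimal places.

(0.4337, 0.6172)

p̂ = 100/190 = 0.52632; z = 2.576, so z² = 6.635776.
Denominator 1 + z²/n = 1 + 6.635776/190 = 1.034925.
Adjusted center: (0.52632 + z²/(2n))/1.034925 = 0.52543.
Radicand: p̂(1−p̂)/n + z²/(4n²) = 0.001312145 + 0.000045954 = 0.001358099.
Half-width = z·√(radicand)/denom = 2.576·0.036852/1.034925 = 0.09173.
Interval: 0.52543 ± 0.09173 → (0.4337, 0.6172).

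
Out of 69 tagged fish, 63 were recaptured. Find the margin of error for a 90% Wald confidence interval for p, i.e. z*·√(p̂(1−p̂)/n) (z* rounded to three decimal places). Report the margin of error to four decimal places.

ME = 0.0558

With x = 63 successes in n = 69, p̂ = 0.91304.
SE(p̂) = √(0.91304·0.08696/69) = 0.033921.
The 90% critical value is z* = 1.645.
Margin of error = z*·SE = 1.645 × 0.033921 = 0.0558.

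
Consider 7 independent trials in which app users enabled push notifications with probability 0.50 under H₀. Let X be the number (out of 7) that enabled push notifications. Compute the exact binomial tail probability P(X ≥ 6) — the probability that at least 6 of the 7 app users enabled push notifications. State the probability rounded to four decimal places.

P = 0.0625

X is binomial with n = 7 and p = 0.50.
P(X ≥ 6) = C(7,6)·0.50^6·0.50^1 + C(7,7)·0.50^7·0.50^0.
= 0.054688 + 0.007812 = 0.0625.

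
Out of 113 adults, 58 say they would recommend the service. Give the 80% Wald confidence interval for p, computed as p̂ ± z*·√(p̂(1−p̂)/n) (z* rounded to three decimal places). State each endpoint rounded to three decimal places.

(0.453, 0.574)

p̂ = 58/113 = 0.51327.
SE = √(p̂(1−p̂)/n) = √(0.249824/113) = 0.047019.
The 80% critical value is z* = 1.282.
Margin of error: 1.282 × 0.047019 = 0.06028.
Interval: 0.51327 ± 0.06028 → (0.453, 0.574).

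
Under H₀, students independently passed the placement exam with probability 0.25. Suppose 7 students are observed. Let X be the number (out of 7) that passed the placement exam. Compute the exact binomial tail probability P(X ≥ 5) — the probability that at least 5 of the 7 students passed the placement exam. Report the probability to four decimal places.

X ~ Binomial(n=7, p=0.25).
P(X ≥ 5) = C(7,5)·0.25^5·0.75^2 + C(7,6)·0.25^6·0.75^1 + C(7,7)·0.25^7·0.75^0.
= 0.011536 + 0.001282 + 0.000061 = 0.0129.

P = 0.0129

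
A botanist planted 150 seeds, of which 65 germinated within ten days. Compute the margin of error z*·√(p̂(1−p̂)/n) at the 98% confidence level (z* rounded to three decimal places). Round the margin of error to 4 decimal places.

The sample proportion is 65/150 = 0.43333.
SE = √(p̂(1−p̂)/n) = √(0.245556/150) = 0.040460.
z* = 2.326 at the 98% level.
ME = 2.326·0.040460 = 0.0941.

ME = 0.0941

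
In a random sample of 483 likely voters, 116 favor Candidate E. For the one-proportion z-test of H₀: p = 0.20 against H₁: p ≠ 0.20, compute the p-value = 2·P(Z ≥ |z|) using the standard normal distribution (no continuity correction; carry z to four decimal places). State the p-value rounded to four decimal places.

p-value = 0.0273

Sample proportion p̂ = 116/483 = 0.24017.
Null standard error: √(0.20·0.80/483) = √0.000331263 = 0.018201.
z = (p̂ − p₀)/SE = (116/483 − 0.20)/0.018201 ≈ 2.2068.
p-value = 2·P(Z ≥ |z|) with z = 2.2068 → 0.0273.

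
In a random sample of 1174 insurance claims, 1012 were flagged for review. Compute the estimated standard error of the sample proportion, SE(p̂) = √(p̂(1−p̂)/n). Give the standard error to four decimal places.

The sample proportion is 1012/1174 = 0.86201.
p̂(1−p̂) = 0.86201·0.13799 = 0.118949.
SE = √(0.118949/1174) = √0.000101319 = 0.0101.

SE = 0.0101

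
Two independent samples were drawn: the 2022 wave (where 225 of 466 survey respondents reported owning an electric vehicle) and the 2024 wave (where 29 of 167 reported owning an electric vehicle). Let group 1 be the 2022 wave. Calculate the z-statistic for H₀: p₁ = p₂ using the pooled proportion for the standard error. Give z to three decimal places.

z = 6.994

p̂₁ = 225/466 = 0.48283, p̂₂ = 29/167 = 0.17365.
Pooling: p̂ = 254/633 = 0.40126.
SE = √[p̂(1−p̂)(1/n₁+1/n₂)] = √[0.40126·0.59874·(1/466+1/167)] ≈ 0.044206.
z = (p̂₁ − p̂₂)/SE = (0.48283 − 0.17365)/0.044206 = 0.30918/0.044206 = 6.994.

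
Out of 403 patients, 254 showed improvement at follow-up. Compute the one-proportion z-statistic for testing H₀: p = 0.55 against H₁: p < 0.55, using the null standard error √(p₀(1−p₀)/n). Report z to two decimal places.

Sample proportion p̂ = 254/403 = 0.63027.
Null standard error: √(0.55·0.45/403) = √0.000614144 = 0.024782.
z = (0.63027 − 0.55)/0.024782 = 0.08027/0.024782 = 3.24.

z = 3.24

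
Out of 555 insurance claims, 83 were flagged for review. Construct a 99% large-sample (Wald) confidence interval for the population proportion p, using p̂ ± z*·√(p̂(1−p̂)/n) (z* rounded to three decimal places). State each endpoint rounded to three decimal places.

(0.111, 0.189)

p̂ = 83/555 = 0.14955.
SE = √(p̂(1−p̂)/n) = √(0.127184/555) = 0.015138.
The 99% critical value is z* = 2.576.
Margin = 2.576·0.015138 = 0.03900.
Interval: 0.14955 ± 0.03900 → (0.111, 0.189).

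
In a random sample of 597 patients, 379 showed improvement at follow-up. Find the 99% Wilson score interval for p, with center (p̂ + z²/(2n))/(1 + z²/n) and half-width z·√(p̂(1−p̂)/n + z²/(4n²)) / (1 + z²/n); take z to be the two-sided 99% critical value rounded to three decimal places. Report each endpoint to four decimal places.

(0.5829, 0.6839)

p̂ = 379/597 = 0.63484; z = 2.576, so z² = 6.635776.
Denominator 1 + z²/n = 1 + 6.635776/597 = 1.011115.
Adjusted center: (0.63484 + z²/(2n))/1.011115 = 0.63336.
Radicand: p̂(1−p̂)/n + z²/(4n²) = 0.000388305 + 0.000004655 = 0.000392960.
Half-width = z·√(radicand)/denom = 2.576·0.019823/1.011115 = 0.05050.
Interval: 0.63336 ± 0.05050 → (0.5829, 0.6839).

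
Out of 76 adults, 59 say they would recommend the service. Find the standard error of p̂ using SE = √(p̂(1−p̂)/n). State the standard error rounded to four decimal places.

SE = 0.0478

With x = 59 successes in n = 76, p̂ = 0.77632.
p̂(1−p̂) = 0.173647.
Dividing by n and taking the root: √0.002284829 = 0.0478.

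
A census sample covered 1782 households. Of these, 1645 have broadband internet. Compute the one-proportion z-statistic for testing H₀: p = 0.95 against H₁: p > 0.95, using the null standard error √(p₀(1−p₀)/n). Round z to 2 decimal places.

z = -5.21

p̂ = 1645/1782 = 0.92312.
Null standard error: √(0.95·0.05/1782) = √0.000026655 = 0.005163.
Test statistic: z = -0.02688/0.005163 = -5.21.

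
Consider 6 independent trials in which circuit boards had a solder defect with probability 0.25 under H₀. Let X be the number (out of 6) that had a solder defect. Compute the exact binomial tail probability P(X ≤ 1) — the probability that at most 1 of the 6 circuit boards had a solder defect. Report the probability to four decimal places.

X ~ Binomial(n=6, p=0.25).
P(X ≤ 1) = C(6,0)·0.25^0·0.75^6 + C(6,1)·0.25^1·0.75^5.
= 0.177979 + 0.355957 = 0.5339.

P = 0.5339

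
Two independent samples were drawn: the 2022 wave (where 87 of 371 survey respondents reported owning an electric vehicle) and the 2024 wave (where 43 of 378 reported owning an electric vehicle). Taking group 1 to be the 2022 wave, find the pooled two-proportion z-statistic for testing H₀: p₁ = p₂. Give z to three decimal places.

p̂₁ = 87/371 = 0.23450, p̂₂ = 43/378 = 0.11376.
Pooled p̂ = (87+43)/(371+378) = 130/749 = 0.17356.
Pooled SE = √[0.1434400·0.00534092] ≈ 0.027679.
z = 0.12074/0.027679 = 4.362.

z = 4.362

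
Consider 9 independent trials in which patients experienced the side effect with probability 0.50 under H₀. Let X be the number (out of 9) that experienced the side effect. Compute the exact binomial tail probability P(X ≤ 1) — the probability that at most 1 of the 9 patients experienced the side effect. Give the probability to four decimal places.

X is binomial with n = 9 and p = 0.50.
P(X ≤ 1) = C(9,0)·0.50^0·0.50^9 + C(9,1)·0.50^1·0.50^8.
= 0.001953 + 0.017578 = 0.0195.

P = 0.0195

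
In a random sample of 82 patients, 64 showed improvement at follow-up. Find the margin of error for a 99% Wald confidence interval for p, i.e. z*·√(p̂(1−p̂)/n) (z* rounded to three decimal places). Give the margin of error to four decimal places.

p̂ = 64/82 = 0.78049.
Standard error of p̂: √(0.171327/82) = √0.002089349 = 0.045709.
For 99% confidence, z* = 2.576.
Margin of error = z*·SE = 2.576 × 0.045709 = 0.1177.

ME = 0.1177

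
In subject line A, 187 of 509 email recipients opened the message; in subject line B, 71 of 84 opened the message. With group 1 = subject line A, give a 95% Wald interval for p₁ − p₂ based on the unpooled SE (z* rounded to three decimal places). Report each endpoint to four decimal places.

p̂₁ = 0.36739, p̂₂ = 0.84524, so the observed difference is -0.47785.
SE = √(0.000456609 + 0.001557270) = √0.002013879 = 0.044876.
For 95% confidence, z* = 1.960. Margin = 1.960·0.044876 = 0.08796.
CI: -0.47785 ± 0.08796 = (-0.5658, -0.3899).

(-0.5658, -0.3899)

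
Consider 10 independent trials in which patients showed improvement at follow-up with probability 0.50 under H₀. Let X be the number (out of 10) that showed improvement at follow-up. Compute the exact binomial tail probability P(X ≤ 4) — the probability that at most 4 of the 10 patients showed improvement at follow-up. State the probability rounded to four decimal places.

P = 0.3770

X ~ Binomial(n=10, p=0.50).
P(X ≤ 4) = Σ_{j=0}^{4} C(10,j)·0.50^j·0.50^{10−j}.
= 0.000977 + 0.009766 + 0.043945 + 0.117188 + 0.205078 = 0.3770.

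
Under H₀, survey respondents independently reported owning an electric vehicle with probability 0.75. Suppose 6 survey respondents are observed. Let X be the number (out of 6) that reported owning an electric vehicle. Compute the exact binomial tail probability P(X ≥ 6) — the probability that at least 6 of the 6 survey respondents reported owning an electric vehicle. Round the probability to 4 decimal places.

P = 0.1780

X is binomial with n = 6 and p = 0.75.
P(X ≥ 6) = C(6,6)·0.75^6·0.25^0.
= 0.177979 = 0.1780.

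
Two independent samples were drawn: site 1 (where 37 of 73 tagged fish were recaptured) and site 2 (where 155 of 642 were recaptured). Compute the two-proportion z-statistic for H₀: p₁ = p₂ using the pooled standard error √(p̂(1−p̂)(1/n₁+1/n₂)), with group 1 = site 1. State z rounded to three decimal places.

z = 4.849

p̂₁ = 37/73 = 0.50685, p̂₂ = 155/642 = 0.24143.
Pooling: p̂ = 192/715 = 0.26853.
Pooled SE = √[0.1964223·0.01525626] ≈ 0.054742.
z = (p̂₁ − p̂₂)/SE = (0.50685 − 0.24143)/0.054742 = 0.26542/0.054742 = 4.849.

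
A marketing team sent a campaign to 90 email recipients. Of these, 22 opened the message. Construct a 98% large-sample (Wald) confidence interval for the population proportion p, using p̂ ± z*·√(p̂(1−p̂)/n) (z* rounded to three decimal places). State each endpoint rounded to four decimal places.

(0.1391, 0.3498)

p̂ = 22/90 = 0.24444.
SE = √(p̂(1−p̂)/n) = √(0.184691/90) = 0.045300.
z* = 2.326 at the 98% level.
Margin = 2.326·0.045300 = 0.10537.
So the interval runs from 0.1391 to 0.3498.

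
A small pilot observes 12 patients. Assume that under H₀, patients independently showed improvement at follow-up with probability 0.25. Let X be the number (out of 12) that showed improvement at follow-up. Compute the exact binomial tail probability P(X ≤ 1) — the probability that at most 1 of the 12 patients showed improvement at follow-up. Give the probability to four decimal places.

X ~ Binomial(n=12, p=0.25).
P(X ≤ 1) = C(12,0)·0.25^0·0.75^12 + C(12,1)·0.25^1·0.75^11.
= 0.031676 + 0.126705 = 0.1584.

P = 0.1584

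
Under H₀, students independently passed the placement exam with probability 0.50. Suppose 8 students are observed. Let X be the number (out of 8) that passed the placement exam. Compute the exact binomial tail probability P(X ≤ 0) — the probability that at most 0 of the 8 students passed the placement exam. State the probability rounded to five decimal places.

X ~ Binomial(n=8, p=0.50).
P(X ≤ 0) = C(8,0)·0.50^0·0.50^8.
= 0.003906 = 0.00391.

P = 0.00391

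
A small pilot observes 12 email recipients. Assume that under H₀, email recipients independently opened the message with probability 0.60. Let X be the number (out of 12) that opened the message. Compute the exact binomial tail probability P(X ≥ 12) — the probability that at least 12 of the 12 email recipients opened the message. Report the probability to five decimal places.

P = 0.00218

X is binomial with n = 12 and p = 0.60.
P(X ≥ 12) = C(12,12)·0.60^12·0.40^0.
= 0.002177 = 0.00218.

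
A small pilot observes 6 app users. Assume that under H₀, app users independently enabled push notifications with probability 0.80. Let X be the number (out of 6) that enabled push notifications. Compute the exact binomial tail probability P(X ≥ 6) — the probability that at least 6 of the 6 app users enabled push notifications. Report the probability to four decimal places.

X is binomial with n = 6 and p = 0.80.
P(X ≥ 6) = C(6,6)·0.80^6·0.20^0.
= 0.262144 = 0.2621.

P = 0.2621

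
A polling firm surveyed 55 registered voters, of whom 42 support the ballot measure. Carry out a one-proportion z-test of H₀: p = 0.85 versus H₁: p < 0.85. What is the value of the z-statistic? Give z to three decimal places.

With x = 42 successes in n = 55, p̂ = 0.76364.
Under H₀, SE = √(p₀(1−p₀)/n) = √(0.85·0.15/55) = √0.002318182 = 0.048148.
z = (p̂ − p₀)/SE = (0.76364 − 0.85)/0.048148 = -1.794.

z = -1.794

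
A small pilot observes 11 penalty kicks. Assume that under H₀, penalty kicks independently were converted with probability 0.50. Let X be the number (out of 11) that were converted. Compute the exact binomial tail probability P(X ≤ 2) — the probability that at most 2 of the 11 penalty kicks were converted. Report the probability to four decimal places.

X is binomial with n = 11 and p = 0.50.
P(X ≤ 2) = C(11,0)·0.50^0·0.50^11 + C(11,1)·0.50^1·0.50^10 + C(11,2)·0.50^2·0.50^9.
= 0.000488 + 0.005371 + 0.026855 = 0.0327.

P = 0.0327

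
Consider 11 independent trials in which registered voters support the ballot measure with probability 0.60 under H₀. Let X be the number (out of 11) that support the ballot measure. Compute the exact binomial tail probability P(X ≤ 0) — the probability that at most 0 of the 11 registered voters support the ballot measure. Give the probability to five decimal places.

X ~ Binomial(n=11, p=0.60).
P(X ≤ 0) = C(11,0)·0.60^0·0.40^11.
= 0.000042 = 0.00004.

P = 0.00004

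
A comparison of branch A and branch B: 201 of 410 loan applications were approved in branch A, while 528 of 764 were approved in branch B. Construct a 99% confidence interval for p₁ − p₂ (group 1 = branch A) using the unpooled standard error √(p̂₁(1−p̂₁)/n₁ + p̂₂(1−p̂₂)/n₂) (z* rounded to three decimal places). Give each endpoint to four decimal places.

(-0.2777, -0.1241)

p̂₁ = 201/410 = 0.49024, p̂₂ = 528/764 = 0.69110; p̂₁ − p̂₂ = -0.20086.
Unpooled SE = √(p̂₁(1−p̂₁)/n₁ + p̂₂(1−p̂₂)/n₂) = √(0.000609524 + 0.000279425) = 0.029815.
The 99% critical value is z* = 2.576. Margin of error = 0.07680.
So the interval runs from -0.2777 to -0.1241.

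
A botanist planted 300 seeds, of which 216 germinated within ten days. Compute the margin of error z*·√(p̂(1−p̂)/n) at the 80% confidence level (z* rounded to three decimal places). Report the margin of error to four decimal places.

With x = 216 successes in n = 300, p̂ = 0.72000.
Standard error of p̂: √(0.201600/300) = √0.000672000 = 0.025923.
The 80% critical value is z* = 1.282.
Margin of error = z*·SE = 1.282 × 0.025923 = 0.0332.

ME = 0.0332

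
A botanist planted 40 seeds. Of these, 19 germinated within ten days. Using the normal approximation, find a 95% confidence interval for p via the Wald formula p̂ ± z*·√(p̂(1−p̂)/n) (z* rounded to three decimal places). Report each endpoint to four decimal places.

Sample proportion p̂ = 19/40 = 0.47500.
Standard error of p̂: √(0.249375/40) = √0.006234375 = 0.078958.
z* = 1.960 at the 95% level.
Margin = 1.960·0.078958 = 0.15476.
Interval: 0.47500 ± 0.15476 → (0.3202, 0.6298).

(0.3202, 0.6298)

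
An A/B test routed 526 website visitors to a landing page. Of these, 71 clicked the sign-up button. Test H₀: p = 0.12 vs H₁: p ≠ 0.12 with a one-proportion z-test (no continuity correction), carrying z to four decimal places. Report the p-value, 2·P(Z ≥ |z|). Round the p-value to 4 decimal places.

p-value = 0.2904

With x = 71 successes in n = 526, p̂ = 0.13498.
SE₀ = √(0.12·0.88/526) = 0.014169.
Test statistic (full precision, shown to 4 dp): z = (71/526 − 0.12)/SE₀ ≈ 1.0573.
p-value = 2·P(Z ≥ |z|) with z = 1.0573 → 0.2904.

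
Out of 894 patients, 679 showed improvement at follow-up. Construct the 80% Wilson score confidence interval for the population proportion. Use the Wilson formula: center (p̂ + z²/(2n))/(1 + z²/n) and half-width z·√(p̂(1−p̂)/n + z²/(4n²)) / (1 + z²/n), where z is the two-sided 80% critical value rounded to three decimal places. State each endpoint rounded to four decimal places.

p̂ = 679/894 = 0.75951; z = 1.282, so z² = 1.643524.
1 + z²/n = 1.001838.
Adjusted center: (0.75951 + z²/(2n))/1.001838 = 0.75903.
Radicand: p̂(1−p̂)/n + z²/(4n²) = 0.000204313 + 0.000000514 = 0.000204827.
Half-width = 1.282·√0.000204827/1.001838 = 0.01831.
So the interval runs from 0.7407 to 0.7773.

(0.7407, 0.7773)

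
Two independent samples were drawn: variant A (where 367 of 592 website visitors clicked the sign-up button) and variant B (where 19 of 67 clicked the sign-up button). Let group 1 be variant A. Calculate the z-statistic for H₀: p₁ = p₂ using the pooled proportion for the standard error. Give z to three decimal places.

p̂₁ = 367/592 = 0.61993, p̂₂ = 19/67 = 0.28358.
Pooling: p̂ = 386/659 = 0.58574.
SE = √[p̂(1−p̂)(1/n₁+1/n₂)] = √[0.58574·0.41426·(1/592+1/67)] ≈ 0.063494.
z = 0.33635/0.063494 = 5.297.

z = 5.297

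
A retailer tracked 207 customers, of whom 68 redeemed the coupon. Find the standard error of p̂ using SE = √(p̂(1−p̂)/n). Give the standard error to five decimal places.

SE = 0.03264

The sample proportion is 68/207 = 0.32850.
p̂(1−p̂) = 0.220588.
SE = √(0.220588/207) = √0.001065643 = 0.03264.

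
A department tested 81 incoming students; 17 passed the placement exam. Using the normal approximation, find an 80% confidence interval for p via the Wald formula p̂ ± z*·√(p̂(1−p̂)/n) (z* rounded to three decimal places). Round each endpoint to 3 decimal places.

(0.152, 0.268)

With x = 17 successes in n = 81, p̂ = 0.20988.
Standard error of p̂: √(0.165828/81) = √0.002047264 = 0.045247.
For 80% confidence, z* = 1.282.
Margin of error: 1.282 × 0.045247 = 0.05801.
CI: 0.20988 ± 0.05801 = (0.152, 0.268).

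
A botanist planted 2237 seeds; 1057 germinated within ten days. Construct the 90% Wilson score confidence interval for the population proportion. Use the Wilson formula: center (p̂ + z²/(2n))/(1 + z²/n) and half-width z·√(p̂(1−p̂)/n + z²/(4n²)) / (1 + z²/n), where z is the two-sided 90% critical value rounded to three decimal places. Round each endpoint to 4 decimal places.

(0.4552, 0.4899)

p̂ = 1057/2237 = 0.47251; z = 1.645, so z² = 2.706025.
Denominator 1 + z²/n = 1 + 2.706025/2237 = 1.001210.
Adjusted center: (0.47251 + z²/(2n))/1.001210 = 0.47254.
Radicand: p̂(1−p̂)/n + z²/(4n²) = 0.000111419 + 0.000000135 = 0.000111554.
Half-width = z·√(radicand)/denom = 1.645·0.010562/1.001210 = 0.01735.
So the interval runs from 0.4552 to 0.4899.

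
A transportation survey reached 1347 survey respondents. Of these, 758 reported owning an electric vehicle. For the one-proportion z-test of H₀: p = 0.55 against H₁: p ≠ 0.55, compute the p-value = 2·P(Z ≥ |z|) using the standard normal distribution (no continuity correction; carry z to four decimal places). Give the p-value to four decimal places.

p-value = 0.3476

With x = 758 successes in n = 1347, p̂ = 0.56273.
Null standard error: √(0.55·0.45/1347) = √0.000183742 = 0.013555.
Test statistic (full precision, shown to 4 dp): z = (758/1347 − 0.55)/SE₀ ≈ 0.9393.
p-value = 2·P(Z ≥ |z|) with z = 0.9393 → 0.3476.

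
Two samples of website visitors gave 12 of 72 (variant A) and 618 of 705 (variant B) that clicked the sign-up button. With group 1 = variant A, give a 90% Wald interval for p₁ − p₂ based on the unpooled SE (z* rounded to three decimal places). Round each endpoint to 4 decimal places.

p̂₁ = 12/72 = 0.16667, p̂₂ = 618/705 = 0.87660; p̂₁ − p̂₂ = -0.70993.
SE = √(0.001929012 + 0.000153441) = √0.002082453 = 0.045634.
For 90% confidence, z* = 1.645. Margin of error = 0.07507.
Interval: -0.70993 ± 0.07507 → (-0.7850, -0.6349).

(-0.7850, -0.6349)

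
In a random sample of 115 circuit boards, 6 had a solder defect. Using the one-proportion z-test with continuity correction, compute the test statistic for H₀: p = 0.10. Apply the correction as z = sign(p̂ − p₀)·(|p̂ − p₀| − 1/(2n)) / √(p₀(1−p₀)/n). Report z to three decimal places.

z = -1.554

The sample proportion is 6/115 = 0.05217. p̂ − p₀ = -0.047826.
Continuity correction 1/(2n) = 1/230 = 0.004348.
Corrected numerator: |-0.047826| − 0.004348 = 0.043478.
Under H₀, SE = √(p₀(1−p₀)/n) = √(0.10·0.90/115) = √0.000782609 = 0.027975.
z = (−)0.043478/0.027975 = -1.554.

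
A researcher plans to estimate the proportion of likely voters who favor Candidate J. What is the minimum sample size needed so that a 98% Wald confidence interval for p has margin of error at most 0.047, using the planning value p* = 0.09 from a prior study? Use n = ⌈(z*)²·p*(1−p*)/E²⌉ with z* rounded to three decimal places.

n = 201

The 98% critical value is z* = 2.326.
p*(1−p*) = 0.0819.
Required n before rounding: 5.410276 × 0.0819 / 0.047² = 200.589.
Rounding up, n = 201.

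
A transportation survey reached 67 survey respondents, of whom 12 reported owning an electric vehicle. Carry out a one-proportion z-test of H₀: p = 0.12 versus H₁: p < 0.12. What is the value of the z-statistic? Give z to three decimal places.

z = 1.489

Sample proportion p̂ = 12/67 = 0.17910.
Null standard error: √(0.12·0.88/67) = √0.001576119 = 0.039700.
z = (0.17910 − 0.12)/0.039700 = 0.05910/0.039700 = 1.489.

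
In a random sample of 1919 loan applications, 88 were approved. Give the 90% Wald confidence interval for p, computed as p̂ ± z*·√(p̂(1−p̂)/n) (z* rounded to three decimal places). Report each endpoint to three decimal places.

Sample proportion p̂ = 88/1919 = 0.04586.
SE = √(p̂(1−p̂)/n) = √(0.043754/1919) = 0.004775.
z* = 1.645 at the 90% level.
Margin = 1.645·0.004775 = 0.00785.
CI: 0.04586 ± 0.00785 = (0.038, 0.054).

(0.038, 0.054)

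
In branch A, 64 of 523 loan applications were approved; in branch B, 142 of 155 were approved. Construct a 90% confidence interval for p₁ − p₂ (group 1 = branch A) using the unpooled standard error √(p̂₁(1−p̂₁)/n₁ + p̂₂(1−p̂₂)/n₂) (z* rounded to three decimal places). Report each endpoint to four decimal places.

(-0.8373, -0.7502)

p̂₁ = 64/523 = 0.12237, p̂₂ = 142/155 = 0.91613; p̂₁ − p̂₂ = -0.79376.
SE = √(0.000205347 + 0.000495720) = √0.000701067 = 0.026478.
z* = 1.645 at the 90% level. Margin = 1.645·0.026478 = 0.04356.
CI: -0.79376 ± 0.04356 = (-0.8373, -0.7502).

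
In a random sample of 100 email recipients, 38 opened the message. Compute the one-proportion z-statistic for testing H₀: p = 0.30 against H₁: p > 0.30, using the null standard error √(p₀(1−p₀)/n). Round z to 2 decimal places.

z = 1.75

The sample proportion is 38/100 = 0.38000.
Under H₀, SE = √(p₀(1−p₀)/n) = √(0.30·0.70/100) = √0.002100000 = 0.045826.
Test statistic: z = 0.08000/0.045826 = 1.75.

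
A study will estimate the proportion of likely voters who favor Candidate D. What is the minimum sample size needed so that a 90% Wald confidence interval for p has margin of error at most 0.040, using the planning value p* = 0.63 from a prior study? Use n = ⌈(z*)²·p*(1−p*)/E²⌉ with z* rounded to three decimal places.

For 90% confidence, z* = 1.645.
p*(1−p*) = 0.2331.
(z*)²·p*(1−p*)/E² = 2.706025·0.2331/0.001600 = 394.234.
⌈394.234⌉ = 395.

n = 395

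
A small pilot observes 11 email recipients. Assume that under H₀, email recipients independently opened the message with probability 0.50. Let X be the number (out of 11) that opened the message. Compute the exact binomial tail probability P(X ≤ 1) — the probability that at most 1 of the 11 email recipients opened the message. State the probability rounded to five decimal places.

X ~ Binomial(n=11, p=0.50).
P(X ≤ 1) = C(11,0)·0.50^0·0.50^11 + C(11,1)·0.50^1·0.50^10.
= 0.000488 + 0.005371 = 0.00586.

P = 0.00586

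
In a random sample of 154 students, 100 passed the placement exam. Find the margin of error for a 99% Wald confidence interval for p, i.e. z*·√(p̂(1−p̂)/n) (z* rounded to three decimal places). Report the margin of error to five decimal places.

Sample proportion p̂ = 100/154 = 0.64935.
SE = √(p̂(1−p̂)/n) = √(0.227694/154) = 0.038452.
The 99% critical value is z* = 2.576.
So ME = 0.09905.

ME = 0.09905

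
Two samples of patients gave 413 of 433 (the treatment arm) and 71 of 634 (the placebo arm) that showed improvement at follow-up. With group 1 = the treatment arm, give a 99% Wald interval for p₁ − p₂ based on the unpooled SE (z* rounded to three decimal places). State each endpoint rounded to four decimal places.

p̂₁ = 413/433 = 0.95381, p̂₂ = 71/634 = 0.11199; p̂₁ − p̂₂ = 0.84182.
SE = √(0.000101746 + 0.000156855) = √0.000258601 = 0.016081.
The 99% critical value is z* = 2.576. Margin = 2.576·0.016081 = 0.04142.
CI: 0.84182 ± 0.04142 = (0.8004, 0.8832).

(0.8004, 0.8832)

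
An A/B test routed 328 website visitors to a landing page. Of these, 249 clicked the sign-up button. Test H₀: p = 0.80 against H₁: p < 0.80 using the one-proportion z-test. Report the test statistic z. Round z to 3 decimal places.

z = -1.850

p̂ = 249/328 = 0.75915.
SE₀ = √(0.80·0.20/328) = 0.022086.
Test statistic: z = -0.04085/0.022086 = -1.850.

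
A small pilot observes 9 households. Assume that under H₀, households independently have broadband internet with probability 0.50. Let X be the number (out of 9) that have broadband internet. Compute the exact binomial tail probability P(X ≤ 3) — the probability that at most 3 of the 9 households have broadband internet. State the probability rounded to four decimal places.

X is binomial with n = 9 and p = 0.50.
P(X ≤ 3) = C(9,0)·0.50^0·0.50^9 + C(9,1)·0.50^1·0.50^8 + C(9,2)·0.50^2·0.50^7 + C(9,3)·0.50^3·0.50^6.
= 0.001953 + 0.017578 + 0.070312 + 0.164062 = 0.2539.

P = 0.2539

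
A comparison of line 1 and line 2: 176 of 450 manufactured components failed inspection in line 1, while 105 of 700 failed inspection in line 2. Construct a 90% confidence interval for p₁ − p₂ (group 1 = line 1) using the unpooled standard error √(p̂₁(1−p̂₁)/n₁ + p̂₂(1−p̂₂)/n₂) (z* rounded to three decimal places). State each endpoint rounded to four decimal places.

(0.1972, 0.2850)

p̂₁ = 176/450 = 0.39111, p̂₂ = 105/700 = 0.15000; p̂₁ − p̂₂ = 0.24111.
Unpooled SE = √(p̂₁(1−p̂₁)/n₁ + p̂₂(1−p̂₂)/n₂) = √(0.000529207 + 0.000182143) = 0.026671.
For 90% confidence, z* = 1.645. Margin of error = 0.04387.
So the interval runs from 0.1972 to 0.2850.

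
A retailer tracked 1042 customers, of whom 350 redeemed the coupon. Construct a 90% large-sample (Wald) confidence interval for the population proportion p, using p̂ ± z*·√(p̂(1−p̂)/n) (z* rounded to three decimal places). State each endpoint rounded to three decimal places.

(0.312, 0.360)

Sample proportion p̂ = 350/1042 = 0.33589.
SE = √(p̂(1−p̂)/n) = √(0.223069/1042) = 0.014631.
For 90% confidence, z* = 1.645.
Margin = 1.645·0.014631 = 0.02407.
Interval: 0.33589 ± 0.02407 → (0.312, 0.360).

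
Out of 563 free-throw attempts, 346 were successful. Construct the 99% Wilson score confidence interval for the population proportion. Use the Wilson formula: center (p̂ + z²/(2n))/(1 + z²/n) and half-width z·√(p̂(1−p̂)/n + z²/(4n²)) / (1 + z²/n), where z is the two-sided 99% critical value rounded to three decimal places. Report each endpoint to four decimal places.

(0.5607, 0.6658)

Here p̂ = 346/563 = 0.61456 and z = 2.576 (z² = 6.635776).
Denominator 1 + z²/n = 1 + 6.635776/563 = 1.011786.
Adjusted center: (0.61456 + z²/(2n))/1.011786 = 0.61323.
Radicand: p̂(1−p̂)/n + z²/(4n²) = 0.000420737 + 0.000005234 = 0.000425971.
Half-width = 2.576·√0.000425971/1.011786 = 0.05255.
Interval: 0.61323 ± 0.05255 → (0.5607, 0.6658).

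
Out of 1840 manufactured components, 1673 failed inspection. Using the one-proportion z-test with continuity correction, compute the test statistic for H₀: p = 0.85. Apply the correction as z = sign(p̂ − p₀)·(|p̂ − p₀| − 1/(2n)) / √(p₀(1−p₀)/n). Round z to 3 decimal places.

z = 7.084

With x = 1673 successes in n = 1840, p̂ = 0.90924. p̂ − p₀ = 0.059239.
Continuity correction 1/(2n) = 1/3680 = 0.000272.
Corrected numerator: |0.059239| − 0.000272 = 0.058967.
Under H₀, SE = √(p₀(1−p₀)/n) = √(0.85·0.15/1840) = √0.000069293 = 0.008324.
z = +0.058967/0.008324 = 7.084.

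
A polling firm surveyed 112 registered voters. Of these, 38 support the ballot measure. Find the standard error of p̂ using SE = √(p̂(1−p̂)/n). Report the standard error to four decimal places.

SE = 0.0447

Sample proportion p̂ = 38/112 = 0.33929.
p̂(1−p̂) = 0.33929·0.66071 = 0.224172.
Dividing by n and taking the root: √0.002001536 = 0.0447.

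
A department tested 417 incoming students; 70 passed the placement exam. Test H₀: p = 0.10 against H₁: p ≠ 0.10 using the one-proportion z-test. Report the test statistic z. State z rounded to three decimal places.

z = 4.620

With x = 70 successes in n = 417, p̂ = 0.16787.
SE₀ = √(0.10·0.90/417) = 0.014691.
Test statistic: z = 0.06787/0.014691 = 4.620.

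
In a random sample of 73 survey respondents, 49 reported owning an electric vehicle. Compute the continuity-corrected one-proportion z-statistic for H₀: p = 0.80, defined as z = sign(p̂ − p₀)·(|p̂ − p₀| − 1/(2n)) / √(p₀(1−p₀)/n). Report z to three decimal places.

z = -2.604

The sample proportion is 49/73 = 0.67123. p̂ − p₀ = -0.128767.
Continuity correction 1/(2n) = 1/146 = 0.006849.
Corrected numerator: |-0.128767| − 0.006849 = 0.121918.
Null standard error: √(0.80·0.20/73) = √0.002191781 = 0.046816.
z = −0.121918/0.046816 = -2.604.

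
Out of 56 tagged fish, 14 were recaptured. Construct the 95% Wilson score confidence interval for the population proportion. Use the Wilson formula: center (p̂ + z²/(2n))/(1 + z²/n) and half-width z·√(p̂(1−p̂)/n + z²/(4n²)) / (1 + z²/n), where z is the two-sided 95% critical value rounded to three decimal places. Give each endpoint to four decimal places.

Here p̂ = 14/56 = 0.25000 and z = 1.960 (z² = 3.841600).
1 + z²/n = 1.068600.
Adjusted center: (0.25000 + z²/(2n))/1.068600 = 0.26605.
Radicand: p̂(1−p̂)/n + z²/(4n²) = 0.003348214 + 0.000306250 = 0.003654464.
Half-width = 1.960·√0.003654464/1.068600 = 0.11088.
Interval: 0.26605 ± 0.11088 → (0.1552, 0.3769).

(0.1552, 0.3769)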